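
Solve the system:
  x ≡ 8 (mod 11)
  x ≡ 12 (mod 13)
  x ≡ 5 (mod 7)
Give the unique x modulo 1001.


Moduli 11, 13, 7 are pairwise coprime; by CRT there is a unique solution modulo M = 11 · 13 · 7 = 1001.
Solve pairwise, accumulating the modulus:
  Start with x ≡ 8 (mod 11).
  Combine with x ≡ 12 (mod 13): since gcd(11, 13) = 1, we get a unique residue mod 143.
    Write x = 8 + 11·t and substitute into x ≡ 12 (mod 13): 11·t ≡ 12 − 8 = 4 (mod 13).
    The inverse of 11 mod 13 is 6 (since 11·6 = 66 = 5·13 + 1), so t ≡ 6·4 = 24 ≡ 11 (mod 13).
    Then x = 8 + 11·11 = 129, valid modulo lcm(11, 13) = 143: x ≡ 129 (mod 143).
  Combine with x ≡ 5 (mod 7): since gcd(143, 7) = 1, we get a unique residue mod 1001.
    Write x = 129 + 143·t and substitute into x ≡ 5 (mod 7): 143·t ≡ 5 − 129 = -124 (mod 7).
    Reduce coefficients mod 7: 3·t ≡ 2 (mod 7).
    The inverse of 3 mod 7 is 5 (since 3·5 = 15 = 2·7 + 1), so t ≡ 5·2 = 10 ≡ 3 (mod 7).
    Then x = 129 + 143·3 = 558, valid modulo lcm(143, 7) = 1001: x ≡ 558 (mod 1001).
Verify: 558 mod 11 = 8 ✓, 558 mod 13 = 12 ✓, 558 mod 7 = 5 ✓.

x ≡ 558 (mod 1001).


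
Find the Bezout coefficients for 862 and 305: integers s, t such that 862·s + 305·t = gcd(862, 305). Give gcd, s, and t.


Euclidean algorithm on (862, 305) — divide until remainder is 0:
  862 = 2 · 305 + 252
  305 = 1 · 252 + 53
  252 = 4 · 53 + 40
  53 = 1 · 40 + 13
  40 = 3 · 13 + 1
  13 = 13 · 1 + 0
gcd(862, 305) = 1.
Track Bezout coefficients alongside the remainders: start with r₀ = 862 = a·1 + b·0 (s = 1, t = 0) and r₁ = 305 = a·0 + b·1 (s = 0, t = 1); each new remainder r_{k+1} = r_{k-1} − q_k·r_k inherits s_{k+1} = s_{k-1} − q_k·s_k, t_{k+1} = t_{k-1} − q_k·t_k, so r_k = a·s_k + b·t_k at every step:
  q = 2: r = 252, s = 1 − 2·0 = 1, t = 0 − 2·1 = -2  (check: 862·1 + 305·(-2) = 252)
  q = 1: r = 53, s = 0 − 1·1 = -1, t = 1 − 1·(-2) = 3  (check: 862·(-1) + 305·3 = 53)
  q = 4: r = 40, s = 1 − 4·(-1) = 5, t = -2 − 4·3 = -14  (check: 862·5 + 305·(-14) = 40)
  q = 1: r = 13, s = -1 − 1·5 = -6, t = 3 − 1·(-14) = 17  (check: 862·(-6) + 305·17 = 13)
  q = 3: r = 1, s = 5 − 3·(-6) = 23, t = -14 − 3·17 = -65  (check: 862·23 + 305·(-65) = 1)
The row with r = 1 (the gcd) gives the Bezout coefficients s = 23, t = -65.
Result: 862 · (23) + 305 · (-65) = 1.

gcd(862, 305) = 1; s = 23, t = -65 (check: 862·23 + 305·(-65) = 1).


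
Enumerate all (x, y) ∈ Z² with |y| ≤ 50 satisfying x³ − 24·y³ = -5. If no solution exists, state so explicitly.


The equation is x³ - 24y³ = -5. For fixed y, x³ = 24·y³ − 5, so a solution requires the RHS to be a perfect cube.
Strategy: iterate y from -50 to 50, compute RHS = 24·y³ − 5, and check whether it is a (positive or negative) perfect cube.
Check small values of y:
  y = 0: RHS = -5 is not a perfect cube.
  y = 1: RHS = 19 is not a perfect cube.
  y = -1: RHS = -29 is not a perfect cube.
  y = 2: RHS = 187 is not a perfect cube.
  y = -2: RHS = -197 is not a perfect cube.
  y = 3: RHS = 643 is not a perfect cube.
  y = -3: RHS = -653 is not a perfect cube.
Continuing the search up to |y| = 50 finds no solutions either.
No (x, y) in the scanned range satisfies the equation.

No integer solutions with |y| ≤ 50.


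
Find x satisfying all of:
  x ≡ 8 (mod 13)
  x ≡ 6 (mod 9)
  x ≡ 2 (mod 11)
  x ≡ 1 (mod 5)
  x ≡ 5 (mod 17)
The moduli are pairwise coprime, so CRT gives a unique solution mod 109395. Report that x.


Product of moduli M = 13 · 9 · 11 · 5 · 17 = 109395.
Merge one congruence at a time:
  Start: x ≡ 8 (mod 13).
  Combine with x ≡ 6 (mod 9); new modulus lcm = 117.
    Write x = 8 + 13·t and substitute into x ≡ 6 (mod 9): 13·t ≡ 6 − 8 = -2 (mod 9).
    Reduce coefficients mod 9: 4·t ≡ 7 (mod 9).
    The inverse of 4 mod 9 is 7 (since 4·7 = 28 = 3·9 + 1), so t ≡ 7·7 = 49 ≡ 4 (mod 9).
    Then x = 8 + 13·4 = 60, valid modulo lcm(13, 9) = 117: x ≡ 60 (mod 117).
  Combine with x ≡ 2 (mod 11); new modulus lcm = 1287.
    Write x = 60 + 117·t and substitute into x ≡ 2 (mod 11): 117·t ≡ 2 − 60 = -58 (mod 11).
    Reduce coefficients mod 11: 7·t ≡ 8 (mod 11).
    The inverse of 7 mod 11 is 8 (since 7·8 = 56 = 5·11 + 1), so t ≡ 8·8 = 64 ≡ 9 (mod 11).
    Then x = 60 + 117·9 = 1113, valid modulo lcm(117, 11) = 1287: x ≡ 1113 (mod 1287).
  Combine with x ≡ 1 (mod 5); new modulus lcm = 6435.
    Write x = 1113 + 1287·t and substitute into x ≡ 1 (mod 5): 1287·t ≡ 1 − 1113 = -1112 (mod 5).
    Reduce coefficients mod 5: 2·t ≡ 3 (mod 5).
    The inverse of 2 mod 5 is 3 (since 2·3 = 6 = 1·5 + 1), so t ≡ 3·3 = 9 ≡ 4 (mod 5).
    Then x = 1113 + 1287·4 = 6261, valid modulo lcm(1287, 5) = 6435: x ≡ 6261 (mod 6435).
  Combine with x ≡ 5 (mod 17); new modulus lcm = 109395.
    Write x = 6261 + 6435·t and substitute into x ≡ 5 (mod 17): 6435·t ≡ 5 − 6261 = -6256 (mod 17).
    Reduce coefficients mod 17: 9·t ≡ 0 (mod 17).
    The inverse of 9 mod 17 is 2 (since 9·2 = 18 = 1·17 + 1), so t ≡ 2·0 = 0 ≡ 0 (mod 17).
    Then x = 6261 + 6435·0 = 6261, valid modulo lcm(6435, 17) = 109395: x ≡ 6261 (mod 109395).
Verify against each original: 6261 mod 13 = 8, 6261 mod 9 = 6, 6261 mod 11 = 2, 6261 mod 5 = 1, 6261 mod 17 = 5.

x ≡ 6261 (mod 109395).


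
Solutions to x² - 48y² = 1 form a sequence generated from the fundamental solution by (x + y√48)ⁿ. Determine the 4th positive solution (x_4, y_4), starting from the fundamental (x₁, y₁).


Step 1: Find the fundamental solution (x₁, y₁) of x² - 48y² = 1.
  Expand √48 as a continued fraction. a₀ = ⌊√48⌋ = 6; iterate m_{k+1} = d_k·a_k − m_k, d_{k+1} = (48 − m_{k+1}²)/d_k, a_{k+1} = ⌊(a₀ + m_{k+1})/d_{k+1}⌋ (starting m₀ = 0, d₀ = 1), with convergents p_k = a_k·p_{k-1} + p_{k-2}, q_k = a_k·q_{k-1} + q_{k-2} (p₋₁ = 1, q₋₁ = 0):
  k = 0: a₀ = 6; p₀/q₀ = 6/1; p₀² − 48·q₀² = 36 − 48 = -12.
  k = 1: m = 6, d = 12, a = ⌊(6 + 6)/12⌋ = 1; p/q = (1·6 + 1)/(1·1 + 0) = 7/1; p² − 48·q² = 49 − 48 = 1.
  The first convergent with p² − 48·q² = 1 gives the fundamental solution (x₁, y₁) = (7, 1).
Step 2: Apply the recurrence (x_{n+1}, y_{n+1}) = (x₁x_n + 48y₁y_n, x₁y_n + y₁x_n) repeatedly.
  From (x_1, y_1) = (7, 1): x_2 = 7·7 + 48·1·1 = 97; y_2 = 7·1 + 1·7 = 14.
  From (x_2, y_2) = (97, 14): x_3 = 7·97 + 48·1·14 = 1351; y_3 = 7·14 + 1·97 = 195.
  From (x_3, y_3) = (1351, 195): x_4 = 7·1351 + 48·1·195 = 18817; y_4 = 7·195 + 1·1351 = 2716.
Step 3: Verify x_4² - 48·y_4² = 354079489 - 354079488 = 1 (should be 1). ✓

(x_1, y_1) = (7, 1); (x_4, y_4) = (18817, 2716).


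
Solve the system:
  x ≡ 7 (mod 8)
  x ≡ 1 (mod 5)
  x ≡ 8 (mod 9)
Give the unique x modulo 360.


Moduli 8, 5, 9 are pairwise coprime; by CRT there is a unique solution modulo M = 8 · 5 · 9 = 360.
Solve pairwise, accumulating the modulus:
  Start with x ≡ 7 (mod 8).
  Combine with x ≡ 1 (mod 5): since gcd(8, 5) = 1, we get a unique residue mod 40.
    Write x = 7 + 8·t and substitute into x ≡ 1 (mod 5): 8·t ≡ 1 − 7 = -6 (mod 5).
    Reduce coefficients mod 5: 3·t ≡ 4 (mod 5).
    The inverse of 3 mod 5 is 2 (since 3·2 = 6 = 1·5 + 1), so t ≡ 2·4 = 8 ≡ 3 (mod 5).
    Then x = 7 + 8·3 = 31, valid modulo lcm(8, 5) = 40: x ≡ 31 (mod 40).
  Combine with x ≡ 8 (mod 9): since gcd(40, 9) = 1, we get a unique residue mod 360.
    Write x = 31 + 40·t and substitute into x ≡ 8 (mod 9): 40·t ≡ 8 − 31 = -23 (mod 9).
    Reduce coefficients mod 9: 4·t ≡ 4 (mod 9).
    The inverse of 4 mod 9 is 7 (since 4·7 = 28 = 3·9 + 1), so t ≡ 7·4 = 28 ≡ 1 (mod 9).
    Then x = 31 + 40·1 = 71, valid modulo lcm(40, 9) = 360: x ≡ 71 (mod 360).
Verify: 71 mod 8 = 7 ✓, 71 mod 5 = 1 ✓, 71 mod 9 = 8 ✓.

x ≡ 71 (mod 360).


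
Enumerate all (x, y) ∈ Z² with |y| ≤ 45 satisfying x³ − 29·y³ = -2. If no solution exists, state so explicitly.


The equation is x³ - 29y³ = -2. For fixed y, x³ = 29·y³ − 2, so a solution requires the RHS to be a perfect cube.
Strategy: iterate y from -45 to 45, compute RHS = 29·y³ − 2, and check whether it is a (positive or negative) perfect cube.
Check small values of y:
  y = 0: RHS = -2 is not a perfect cube.
  y = 1: RHS = 27 = (3)³ ⇒ x = 3 works.
  y = -1: RHS = -31 is not a perfect cube.
  y = 2: RHS = 230 is not a perfect cube.
  y = -2: RHS = -234 is not a perfect cube.
  y = 3: RHS = 781 is not a perfect cube.
  y = -3: RHS = -785 is not a perfect cube.
Continuing the search up to |y| = 45 finds no further solutions beyond those listed.
Collected solutions: (3, 1).

Solutions (with |y| ≤ 45): (3, 1).


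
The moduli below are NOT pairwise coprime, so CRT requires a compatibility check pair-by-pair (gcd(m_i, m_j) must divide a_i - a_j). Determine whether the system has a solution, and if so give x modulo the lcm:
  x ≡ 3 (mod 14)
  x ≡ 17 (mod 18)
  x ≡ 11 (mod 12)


Moduli 14, 18, 12 are not pairwise coprime, so CRT works modulo lcm(m_i) when all pairwise compatibility conditions hold.
Pairwise compatibility: gcd(m_i, m_j) must divide a_i - a_j for every pair.
Merge one congruence at a time:
  Start: x ≡ 3 (mod 14).
  Combine with x ≡ 17 (mod 18): gcd(14, 18) = 2; 17 - 3 = 14, which IS divisible by 2, so compatible.
    Write x = 3 + 14·t and substitute into x ≡ 17 (mod 18): 14·t ≡ 17 − 3 = 14 (mod 18).
    Divide the congruence (and modulus) by g = 2: 7·t ≡ 7 (mod 9).
    The inverse of 7 mod 9 is 4 (since 7·4 = 28 = 3·9 + 1), so t ≡ 4·7 = 28 ≡ 1 (mod 9).
    Then x = 3 + 14·1 = 17, valid modulo lcm(14, 18) = 126: x ≡ 17 (mod 126).
  Combine with x ≡ 11 (mod 12): gcd(126, 12) = 6; 11 - 17 = -6, which IS divisible by 6, so compatible.
    Write x = 17 + 126·t and substitute into x ≡ 11 (mod 12): 126·t ≡ 11 − 17 = -6 (mod 12).
    Divide the congruence (and modulus) by g = 6: 21·t ≡ -1 (mod 2).
    Reduce coefficients mod 2: 1·t ≡ 1 (mod 2).
    So t ≡ 1 (mod 2).
    Then x = 17 + 126·1 = 143, valid modulo lcm(126, 12) = 252: x ≡ 143 (mod 252).
Verify: 143 mod 14 = 3, 143 mod 18 = 17, 143 mod 12 = 11.

x ≡ 143 (mod 252).


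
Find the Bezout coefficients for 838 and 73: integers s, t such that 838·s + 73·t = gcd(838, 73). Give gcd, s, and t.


Euclidean algorithm on (838, 73) — divide until remainder is 0:
  838 = 11 · 73 + 35
  73 = 2 · 35 + 3
  35 = 11 · 3 + 2
  3 = 1 · 2 + 1
  2 = 2 · 1 + 0
gcd(838, 73) = 1.
Track Bezout coefficients alongside the remainders: start with r₀ = 838 = a·1 + b·0 (s = 1, t = 0) and r₁ = 73 = a·0 + b·1 (s = 0, t = 1); each new remainder r_{k+1} = r_{k-1} − q_k·r_k inherits s_{k+1} = s_{k-1} − q_k·s_k, t_{k+1} = t_{k-1} − q_k·t_k, so r_k = a·s_k + b·t_k at every step:
  q = 11: r = 35, s = 1 − 11·0 = 1, t = 0 − 11·1 = -11  (check: 838·1 + 73·(-11) = 35)
  q = 2: r = 3, s = 0 − 2·1 = -2, t = 1 − 2·(-11) = 23  (check: 838·(-2) + 73·23 = 3)
  q = 11: r = 2, s = 1 − 11·(-2) = 23, t = -11 − 11·23 = -264  (check: 838·23 + 73·(-264) = 2)
  q = 1: r = 1, s = -2 − 1·23 = -25, t = 23 − 1·(-264) = 287  (check: 838·(-25) + 73·287 = 1)
The row with r = 1 (the gcd) gives the Bezout coefficients s = -25, t = 287.
Result: 838 · (-25) + 73 · (287) = 1.

gcd(838, 73) = 1; s = -25, t = 287 (check: 838·(-25) + 73·287 = 1).


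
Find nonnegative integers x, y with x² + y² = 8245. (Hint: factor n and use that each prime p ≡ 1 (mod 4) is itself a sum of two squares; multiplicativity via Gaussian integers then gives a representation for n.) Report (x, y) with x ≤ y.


Step 1: Factor n = 8245 = 5 · 17 · 97.
Step 2: Check the mod-4 condition on each prime factor: 5 ≡ 1 (mod 4), exponent 1; 17 ≡ 1 (mod 4), exponent 1; 97 ≡ 1 (mod 4), exponent 1.
All primes ≡ 3 (mod 4) appear to even exponent (or don't appear), so by the two-squares theorem n IS expressible as a sum of two squares.
Step 3: Build a representation. Here n = 5 · 17 · 97 is a product of primes ≡ 1 (mod 4). Each prime p ≡ 1 (mod 4) is itself a sum of two squares; find a² by testing p − a² for a perfect square:
  5: 5 − 1² = 4 = 2² ⇒ 5 = 1² + 2².
  17: 17 − 1² = 16 = 4² ⇒ 17 = 1² + 4².
  97: 97 − 1² = 96, 97 − 2² = 93, 97 − 3² = 88, 97 − 4² = 81 = 9² ⇒ 97 = 4² + 9².
  Combine using the Brahmagupta–Fibonacci identity (a² + b²)(c² + d²) = (ac − bd)² + (ad + bc)² = (ac + bd)² + (ad − bc)²:
  5 · 17 = 85: from (1² + 2²)(1² + 4²), take (1·1 − 2·4, 1·4 + 2·1) = (1 − 8, 4 + 2) = (-7, 6); dropping signs (only squares matter) gives (7, 6); check 7² + 6² = 49 + 36 = 85 ✓.
  85 · 97 = 8245: from (7² + 6²)(4² + 9²), take (7·4 − 6·9, 7·9 + 6·4) = (28 − 54, 63 + 24) = (-26, 87); dropping signs (only squares matter) gives (26, 87); check 26² + 87² = 676 + 7569 = 8245 ✓.
Step 4: Order so x ≤ y and verify: 26² + 87² = 676 + 7569 = 8245 = n. ✓

n = 8245 = 26² + 87² (one valid representation with x ≤ y).


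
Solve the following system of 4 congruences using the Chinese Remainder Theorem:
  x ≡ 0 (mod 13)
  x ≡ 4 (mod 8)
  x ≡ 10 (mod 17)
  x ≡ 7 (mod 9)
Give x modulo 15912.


Product of moduli M = 13 · 8 · 17 · 9 = 15912.
Merge one congruence at a time:
  Start: x ≡ 0 (mod 13).
  Combine with x ≡ 4 (mod 8); new modulus lcm = 104.
    Write x = 0 + 13·t and substitute into x ≡ 4 (mod 8): 13·t ≡ 4 − 0 = 4 (mod 8).
    Reduce coefficients mod 8: 5·t ≡ 4 (mod 8).
    The inverse of 5 mod 8 is 5 (since 5·5 = 25 = 3·8 + 1), so t ≡ 5·4 = 20 ≡ 4 (mod 8).
    Then x = 0 + 13·4 = 52, valid modulo lcm(13, 8) = 104: x ≡ 52 (mod 104).
  Combine with x ≡ 10 (mod 17); new modulus lcm = 1768.
    Write x = 52 + 104·t and substitute into x ≡ 10 (mod 17): 104·t ≡ 10 − 52 = -42 (mod 17).
    Reduce coefficients mod 17: 2·t ≡ 9 (mod 17).
    The inverse of 2 mod 17 is 9 (since 2·9 = 18 = 1·17 + 1), so t ≡ 9·9 = 81 ≡ 13 (mod 17).
    Then x = 52 + 104·13 = 1404, valid modulo lcm(104, 17) = 1768: x ≡ 1404 (mod 1768).
  Combine with x ≡ 7 (mod 9); new modulus lcm = 15912.
    Write x = 1404 + 1768·t and substitute into x ≡ 7 (mod 9): 1768·t ≡ 7 − 1404 = -1397 (mod 9).
    Reduce coefficients mod 9: 4·t ≡ 7 (mod 9).
    The inverse of 4 mod 9 is 7 (since 4·7 = 28 = 3·9 + 1), so t ≡ 7·7 = 49 ≡ 4 (mod 9).
    Then x = 1404 + 1768·4 = 8476, valid modulo lcm(1768, 9) = 15912: x ≡ 8476 (mod 15912).
Verify against each original: 8476 mod 13 = 0, 8476 mod 8 = 4, 8476 mod 17 = 10, 8476 mod 9 = 7.

x ≡ 8476 (mod 15912).


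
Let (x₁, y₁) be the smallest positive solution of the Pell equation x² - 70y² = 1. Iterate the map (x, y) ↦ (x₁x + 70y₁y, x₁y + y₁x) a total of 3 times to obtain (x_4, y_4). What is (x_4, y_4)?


Step 1: Find the fundamental solution (x₁, y₁) of x² - 70y² = 1.
  Expand √70 as a continued fraction. a₀ = ⌊√70⌋ = 8; iterate m_{k+1} = d_k·a_k − m_k, d_{k+1} = (70 − m_{k+1}²)/d_k, a_{k+1} = ⌊(a₀ + m_{k+1})/d_{k+1}⌋ (starting m₀ = 0, d₀ = 1), with convergents p_k = a_k·p_{k-1} + p_{k-2}, q_k = a_k·q_{k-1} + q_{k-2} (p₋₁ = 1, q₋₁ = 0):
  k = 0: a₀ = 8; p₀/q₀ = 8/1; p₀² − 70·q₀² = 64 − 70 = -6.
  k = 1: m = 8, d = 6, a = ⌊(8 + 8)/6⌋ = 2; p/q = (2·8 + 1)/(2·1 + 0) = 17/2; p² − 70·q² = 289 − 280 = 9.
  k = 2: m = 4, d = 9, a = ⌊(8 + 4)/9⌋ = 1; p/q = (1·17 + 8)/(1·2 + 1) = 25/3; p² − 70·q² = 625 − 630 = -5.
  k = 3: m = 5, d = 5, a = ⌊(8 + 5)/5⌋ = 2; p/q = (2·25 + 17)/(2·3 + 2) = 67/8; p² − 70·q² = 4489 − 4480 = 9.
  k = 4: m = 5, d = 9, a = ⌊(8 + 5)/9⌋ = 1; p/q = (1·67 + 25)/(1·8 + 3) = 92/11; p² − 70·q² = 8464 − 8470 = -6.
  k = 5: m = 4, d = 6, a = ⌊(8 + 4)/6⌋ = 2; p/q = (2·92 + 67)/(2·11 + 8) = 251/30; p² − 70·q² = 63001 − 63000 = 1.
  The first convergent with p² − 70·q² = 1 gives the fundamental solution (x₁, y₁) = (251, 30).
Step 2: Apply the recurrence (x_{n+1}, y_{n+1}) = (x₁x_n + 70y₁y_n, x₁y_n + y₁x_n) repeatedly.
  From (x_1, y_1) = (251, 30): x_2 = 251·251 + 70·30·30 = 126001; y_2 = 251·30 + 30·251 = 15060.
  From (x_2, y_2) = (126001, 15060): x_3 = 251·126001 + 70·30·15060 = 63252251; y_3 = 251·15060 + 30·126001 = 7560090.
  From (x_3, y_3) = (63252251, 7560090): x_4 = 251·63252251 + 70·30·7560090 = 31752504001; y_4 = 251·7560090 + 30·63252251 = 3795150120.
Step 3: Verify x_4² - 70·y_4² = 1008221510333521008001 - 1008221510333521008000 = 1 (should be 1). ✓

(x_1, y_1) = (251, 30); (x_4, y_4) = (31752504001, 3795150120).


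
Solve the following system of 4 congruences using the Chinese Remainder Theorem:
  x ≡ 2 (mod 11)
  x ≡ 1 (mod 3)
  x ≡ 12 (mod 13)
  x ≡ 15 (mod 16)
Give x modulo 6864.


Product of moduli M = 11 · 3 · 13 · 16 = 6864.
Merge one congruence at a time:
  Start: x ≡ 2 (mod 11).
  Combine with x ≡ 1 (mod 3); new modulus lcm = 33.
    Write x = 2 + 11·t and substitute into x ≡ 1 (mod 3): 11·t ≡ 1 − 2 = -1 (mod 3).
    Reduce coefficients mod 3: 2·t ≡ 2 (mod 3).
    The inverse of 2 mod 3 is 2 (since 2·2 = 4 = 1·3 + 1), so t ≡ 2·2 = 4 ≡ 1 (mod 3).
    Then x = 2 + 11·1 = 13, valid modulo lcm(11, 3) = 33: x ≡ 13 (mod 33).
  Combine with x ≡ 12 (mod 13); new modulus lcm = 429.
    Write x = 13 + 33·t and substitute into x ≡ 12 (mod 13): 33·t ≡ 12 − 13 = -1 (mod 13).
    Reduce coefficients mod 13: 7·t ≡ 12 (mod 13).
    The inverse of 7 mod 13 is 2 (since 7·2 = 14 = 1·13 + 1), so t ≡ 2·12 = 24 ≡ 11 (mod 13).
    Then x = 13 + 33·11 = 376, valid modulo lcm(33, 13) = 429: x ≡ 376 (mod 429).
  Combine with x ≡ 15 (mod 16); new modulus lcm = 6864.
    Write x = 376 + 429·t and substitute into x ≡ 15 (mod 16): 429·t ≡ 15 − 376 = -361 (mod 16).
    Reduce coefficients mod 16: 13·t ≡ 7 (mod 16).
    The inverse of 13 mod 16 is 5 (since 13·5 = 65 = 4·16 + 1), so t ≡ 5·7 = 35 ≡ 3 (mod 16).
    Then x = 376 + 429·3 = 1663, valid modulo lcm(429, 16) = 6864: x ≡ 1663 (mod 6864).
Verify against each original: 1663 mod 11 = 2, 1663 mod 3 = 1, 1663 mod 13 = 12, 1663 mod 16 = 15.

x ≡ 1663 (mod 6864).


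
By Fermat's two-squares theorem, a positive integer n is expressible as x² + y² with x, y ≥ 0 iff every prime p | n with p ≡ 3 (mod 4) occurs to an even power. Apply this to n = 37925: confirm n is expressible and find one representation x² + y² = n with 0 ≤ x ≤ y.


Step 1: Factor n = 37925 = 5^2 · 37 · 41.
Step 2: Check the mod-4 condition on each prime factor: 5 ≡ 1 (mod 4), exponent 2; 37 ≡ 1 (mod 4), exponent 1; 41 ≡ 1 (mod 4), exponent 1.
All primes ≡ 3 (mod 4) appear to even exponent (or don't appear), so by the two-squares theorem n IS expressible as a sum of two squares.
Step 3: Build a representation. Group n = k² · m with k = 5 and m = 37 · 41 = 1517 (a product of primes ≡ 1 (mod 4)); a representation of m scales to one of n via (k·x)² + (k·y)² = k²(x² + y²). Each prime p ≡ 1 (mod 4) is itself a sum of two squares; find a² by testing p − a² for a perfect square:
  37: 37 − 1² = 36 = 6² ⇒ 37 = 1² + 6².
  41: 41 − 1² = 40, 41 − 2² = 37, 41 − 3² = 32, 41 − 4² = 25 = 5² ⇒ 41 = 4² + 5².
  Combine using the Brahmagupta–Fibonacci identity (a² + b²)(c² + d²) = (ac − bd)² + (ad + bc)² = (ac + bd)² + (ad − bc)²:
  37 · 41 = 1517: from (1² + 6²)(4² + 5²), take (1·4 − 6·5, 1·5 + 6·4) = (4 − 30, 5 + 24) = (-26, 29); dropping signs (only squares matter) gives (26, 29); check 26² + 29² = 676 + 841 = 1517 ✓.
  Scale by k = 5: (5·26, 5·29) = (130, 145).
Step 4: Order so x ≤ y and verify: 130² + 145² = 16900 + 21025 = 37925 = n. ✓

n = 37925 = 130² + 145² (one valid representation with x ≤ y).


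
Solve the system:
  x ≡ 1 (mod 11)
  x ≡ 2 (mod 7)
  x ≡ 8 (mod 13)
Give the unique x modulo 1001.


Moduli 11, 7, 13 are pairwise coprime; by CRT there is a unique solution modulo M = 11 · 7 · 13 = 1001.
Solve pairwise, accumulating the modulus:
  Start with x ≡ 1 (mod 11).
  Combine with x ≡ 2 (mod 7): since gcd(11, 7) = 1, we get a unique residue mod 77.
    Write x = 1 + 11·t and substitute into x ≡ 2 (mod 7): 11·t ≡ 2 − 1 = 1 (mod 7).
    Reduce coefficients mod 7: 4·t ≡ 1 (mod 7).
    The inverse of 4 mod 7 is 2 (since 4·2 = 8 = 1·7 + 1), so t ≡ 2·1 = 2 ≡ 2 (mod 7).
    Then x = 1 + 11·2 = 23, valid modulo lcm(11, 7) = 77: x ≡ 23 (mod 77).
  Combine with x ≡ 8 (mod 13): since gcd(77, 13) = 1, we get a unique residue mod 1001.
    Write x = 23 + 77·t and substitute into x ≡ 8 (mod 13): 77·t ≡ 8 − 23 = -15 (mod 13).
    Reduce coefficients mod 13: 12·t ≡ 11 (mod 13).
    The inverse of 12 mod 13 is 12 (since 12·12 = 144 = 11·13 + 1), so t ≡ 12·11 = 132 ≡ 2 (mod 13).
    Then x = 23 + 77·2 = 177, valid modulo lcm(77, 13) = 1001: x ≡ 177 (mod 1001).
Verify: 177 mod 11 = 1 ✓, 177 mod 7 = 2 ✓, 177 mod 13 = 8 ✓.

x ≡ 177 (mod 1001).


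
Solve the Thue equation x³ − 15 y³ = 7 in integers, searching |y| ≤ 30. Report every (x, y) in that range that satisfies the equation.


The equation is x³ - 15y³ = 7. For fixed y, x³ = 15·y³ + 7, so a solution requires the RHS to be a perfect cube.
Strategy: iterate y from -30 to 30, compute RHS = 15·y³ + 7, and check whether it is a (positive or negative) perfect cube.
Check small values of y:
  y = 0: RHS = 7 is not a perfect cube.
  y = 1: RHS = 22 is not a perfect cube.
  y = -1: RHS = -8 = (-2)³ ⇒ x = -2 works.
  y = 2: RHS = 127 is not a perfect cube.
  y = -2: RHS = -113 is not a perfect cube.
  y = 3: RHS = 412 is not a perfect cube.
  y = -3: RHS = -398 is not a perfect cube.
Continuing the search up to |y| = 30 finds no further solutions beyond those listed.
Collected solutions: (-2, -1).

Solutions (with |y| ≤ 30): (-2, -1).


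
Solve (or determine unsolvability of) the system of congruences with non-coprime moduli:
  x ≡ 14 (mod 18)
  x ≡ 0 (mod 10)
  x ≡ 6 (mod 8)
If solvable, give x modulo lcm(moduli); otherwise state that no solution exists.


Moduli 18, 10, 8 are not pairwise coprime, so CRT works modulo lcm(m_i) when all pairwise compatibility conditions hold.
Pairwise compatibility: gcd(m_i, m_j) must divide a_i - a_j for every pair.
Merge one congruence at a time:
  Start: x ≡ 14 (mod 18).
  Combine with x ≡ 0 (mod 10): gcd(18, 10) = 2; 0 - 14 = -14, which IS divisible by 2, so compatible.
    Write x = 14 + 18·t and substitute into x ≡ 0 (mod 10): 18·t ≡ 0 − 14 = -14 (mod 10).
    Divide the congruence (and modulus) by g = 2: 9·t ≡ -7 (mod 5).
    Reduce coefficients mod 5: 4·t ≡ 3 (mod 5).
    The inverse of 4 mod 5 is 4 (since 4·4 = 16 = 3·5 + 1), so t ≡ 4·3 = 12 ≡ 2 (mod 5).
    Then x = 14 + 18·2 = 50, valid modulo lcm(18, 10) = 90: x ≡ 50 (mod 90).
  Combine with x ≡ 6 (mod 8): gcd(90, 8) = 2; 6 - 50 = -44, which IS divisible by 2, so compatible.
    Write x = 50 + 90·t and substitute into x ≡ 6 (mod 8): 90·t ≡ 6 − 50 = -44 (mod 8).
    Divide the congruence (and modulus) by g = 2: 45·t ≡ -22 (mod 4).
    Reduce coefficients mod 4: 1·t ≡ 2 (mod 4).
    So t ≡ 2 (mod 4).
    Then x = 50 + 90·2 = 230, valid modulo lcm(90, 8) = 360: x ≡ 230 (mod 360).
Verify: 230 mod 18 = 14, 230 mod 10 = 0, 230 mod 8 = 6.

x ≡ 230 (mod 360).


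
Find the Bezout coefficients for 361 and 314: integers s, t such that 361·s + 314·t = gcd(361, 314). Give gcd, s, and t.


Euclidean algorithm on (361, 314) — divide until remainder is 0:
  361 = 1 · 314 + 47
  314 = 6 · 47 + 32
  47 = 1 · 32 + 15
  32 = 2 · 15 + 2
  15 = 7 · 2 + 1
  2 = 2 · 1 + 0
gcd(361, 314) = 1.
Track Bezout coefficients alongside the remainders: start with r₀ = 361 = a·1 + b·0 (s = 1, t = 0) and r₁ = 314 = a·0 + b·1 (s = 0, t = 1); each new remainder r_{k+1} = r_{k-1} − q_k·r_k inherits s_{k+1} = s_{k-1} − q_k·s_k, t_{k+1} = t_{k-1} − q_k·t_k, so r_k = a·s_k + b·t_k at every step:
  q = 1: r = 47, s = 1 − 1·0 = 1, t = 0 − 1·1 = -1  (check: 361·1 + 314·(-1) = 47)
  q = 6: r = 32, s = 0 − 6·1 = -6, t = 1 − 6·(-1) = 7  (check: 361·(-6) + 314·7 = 32)
  q = 1: r = 15, s = 1 − 1·(-6) = 7, t = -1 − 1·7 = -8  (check: 361·7 + 314·(-8) = 15)
  q = 2: r = 2, s = -6 − 2·7 = -20, t = 7 − 2·(-8) = 23  (check: 361·(-20) + 314·23 = 2)
  q = 7: r = 1, s = 7 − 7·(-20) = 147, t = -8 − 7·23 = -169  (check: 361·147 + 314·(-169) = 1)
The row with r = 1 (the gcd) gives the Bezout coefficients s = 147, t = -169.
Result: 361 · (147) + 314 · (-169) = 1.

gcd(361, 314) = 1; s = 147, t = -169 (check: 361·147 + 314·(-169) = 1).


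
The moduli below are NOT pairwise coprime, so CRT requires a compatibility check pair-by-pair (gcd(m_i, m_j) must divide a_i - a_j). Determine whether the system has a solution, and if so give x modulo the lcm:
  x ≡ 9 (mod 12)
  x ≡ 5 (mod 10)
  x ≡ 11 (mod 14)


Moduli 12, 10, 14 are not pairwise coprime, so CRT works modulo lcm(m_i) when all pairwise compatibility conditions hold.
Pairwise compatibility: gcd(m_i, m_j) must divide a_i - a_j for every pair.
Merge one congruence at a time:
  Start: x ≡ 9 (mod 12).
  Combine with x ≡ 5 (mod 10): gcd(12, 10) = 2; 5 - 9 = -4, which IS divisible by 2, so compatible.
    Write x = 9 + 12·t and substitute into x ≡ 5 (mod 10): 12·t ≡ 5 − 9 = -4 (mod 10).
    Divide the congruence (and modulus) by g = 2: 6·t ≡ -2 (mod 5).
    Reduce coefficients mod 5: 1·t ≡ 3 (mod 5).
    So t ≡ 3 (mod 5).
    Then x = 9 + 12·3 = 45, valid modulo lcm(12, 10) = 60: x ≡ 45 (mod 60).
  Combine with x ≡ 11 (mod 14): gcd(60, 14) = 2; 11 - 45 = -34, which IS divisible by 2, so compatible.
    Write x = 45 + 60·t and substitute into x ≡ 11 (mod 14): 60·t ≡ 11 − 45 = -34 (mod 14).
    Divide the congruence (and modulus) by g = 2: 30·t ≡ -17 (mod 7).
    Reduce coefficients mod 7: 2·t ≡ 4 (mod 7).
    The inverse of 2 mod 7 is 4 (since 2·4 = 8 = 1·7 + 1), so t ≡ 4·4 = 16 ≡ 2 (mod 7).
    Then x = 45 + 60·2 = 165, valid modulo lcm(60, 14) = 420: x ≡ 165 (mod 420).
Verify: 165 mod 12 = 9, 165 mod 10 = 5, 165 mod 14 = 11.

x ≡ 165 (mod 420).


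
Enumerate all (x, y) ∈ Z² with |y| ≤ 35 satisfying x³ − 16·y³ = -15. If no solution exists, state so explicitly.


The equation is x³ - 16y³ = -15. For fixed y, x³ = 16·y³ − 15, so a solution requires the RHS to be a perfect cube.
Strategy: iterate y from -35 to 35, compute RHS = 16·y³ − 15, and check whether it is a (positive or negative) perfect cube.
Check small values of y:
  y = 0: RHS = -15 is not a perfect cube.
  y = 1: RHS = 1 = (1)³ ⇒ x = 1 works.
  y = -1: RHS = -31 is not a perfect cube.
  y = 2: RHS = 113 is not a perfect cube.
  y = -2: RHS = -143 is not a perfect cube.
  y = 3: RHS = 417 is not a perfect cube.
  y = -3: RHS = -447 is not a perfect cube.
Continuing the search up to |y| = 35 finds no further solutions beyond those listed.
Collected solutions: (1, 1).

Solutions (with |y| ≤ 35): (1, 1).


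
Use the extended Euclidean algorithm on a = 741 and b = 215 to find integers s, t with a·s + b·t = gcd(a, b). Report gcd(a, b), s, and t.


Euclidean algorithm on (741, 215) — divide until remainder is 0:
  741 = 3 · 215 + 96
  215 = 2 · 96 + 23
  96 = 4 · 23 + 4
  23 = 5 · 4 + 3
  4 = 1 · 3 + 1
  3 = 3 · 1 + 0
gcd(741, 215) = 1.
Track Bezout coefficients alongside the remainders: start with r₀ = 741 = a·1 + b·0 (s = 1, t = 0) and r₁ = 215 = a·0 + b·1 (s = 0, t = 1); each new remainder r_{k+1} = r_{k-1} − q_k·r_k inherits s_{k+1} = s_{k-1} − q_k·s_k, t_{k+1} = t_{k-1} − q_k·t_k, so r_k = a·s_k + b·t_k at every step:
  q = 3: r = 96, s = 1 − 3·0 = 1, t = 0 − 3·1 = -3  (check: 741·1 + 215·(-3) = 96)
  q = 2: r = 23, s = 0 − 2·1 = -2, t = 1 − 2·(-3) = 7  (check: 741·(-2) + 215·7 = 23)
  q = 4: r = 4, s = 1 − 4·(-2) = 9, t = -3 − 4·7 = -31  (check: 741·9 + 215·(-31) = 4)
  q = 5: r = 3, s = -2 − 5·9 = -47, t = 7 − 5·(-31) = 162  (check: 741·(-47) + 215·162 = 3)
  q = 1: r = 1, s = 9 − 1·(-47) = 56, t = -31 − 1·162 = -193  (check: 741·56 + 215·(-193) = 1)
The row with r = 1 (the gcd) gives the Bezout coefficients s = 56, t = -193.
Result: 741 · (56) + 215 · (-193) = 1.

gcd(741, 215) = 1; s = 56, t = -193 (check: 741·56 + 215·(-193) = 1).


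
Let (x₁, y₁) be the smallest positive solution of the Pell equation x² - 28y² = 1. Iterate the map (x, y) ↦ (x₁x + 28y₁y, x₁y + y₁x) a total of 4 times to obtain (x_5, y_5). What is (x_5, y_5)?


Step 1: Find the fundamental solution (x₁, y₁) of x² - 28y² = 1.
  Expand √28 as a continued fraction. a₀ = ⌊√28⌋ = 5; iterate m_{k+1} = d_k·a_k − m_k, d_{k+1} = (28 − m_{k+1}²)/d_k, a_{k+1} = ⌊(a₀ + m_{k+1})/d_{k+1}⌋ (starting m₀ = 0, d₀ = 1), with convergents p_k = a_k·p_{k-1} + p_{k-2}, q_k = a_k·q_{k-1} + q_{k-2} (p₋₁ = 1, q₋₁ = 0):
  k = 0: a₀ = 5; p₀/q₀ = 5/1; p₀² − 28·q₀² = 25 − 28 = -3.
  k = 1: m = 5, d = 3, a = ⌊(5 + 5)/3⌋ = 3; p/q = (3·5 + 1)/(3·1 + 0) = 16/3; p² − 28·q² = 256 − 252 = 4.
  k = 2: m = 4, d = 4, a = ⌊(5 + 4)/4⌋ = 2; p/q = (2·16 + 5)/(2·3 + 1) = 37/7; p² − 28·q² = 1369 − 1372 = -3.
  k = 3: m = 4, d = 3, a = ⌊(5 + 4)/3⌋ = 3; p/q = (3·37 + 16)/(3·7 + 3) = 127/24; p² − 28·q² = 16129 − 16128 = 1.
  The first convergent with p² − 28·q² = 1 gives the fundamental solution (x₁, y₁) = (127, 24).
Step 2: Apply the recurrence (x_{n+1}, y_{n+1}) = (x₁x_n + 28y₁y_n, x₁y_n + y₁x_n) repeatedly.
  From (x_1, y_1) = (127, 24): x_2 = 127·127 + 28·24·24 = 32257; y_2 = 127·24 + 24·127 = 6096.
  From (x_2, y_2) = (32257, 6096): x_3 = 127·32257 + 28·24·6096 = 8193151; y_3 = 127·6096 + 24·32257 = 1548360.
  From (x_3, y_3) = (8193151, 1548360): x_4 = 127·8193151 + 28·24·1548360 = 2081028097; y_4 = 127·1548360 + 24·8193151 = 393277344.
  From (x_4, y_4) = (2081028097, 393277344): x_5 = 127·2081028097 + 28·24·393277344 = 528572943487; y_5 = 127·393277344 + 24·2081028097 = 99890897016.
Step 3: Verify x_5² - 28·y_5² = 279389356586511295719169 - 279389356586511295719168 = 1 (should be 1). ✓

(x_1, y_1) = (127, 24); (x_5, y_5) = (528572943487, 99890897016).


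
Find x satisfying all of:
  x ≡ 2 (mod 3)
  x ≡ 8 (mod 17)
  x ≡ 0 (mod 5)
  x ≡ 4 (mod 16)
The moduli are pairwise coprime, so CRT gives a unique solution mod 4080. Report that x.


Product of moduli M = 3 · 17 · 5 · 16 = 4080.
Merge one congruence at a time:
  Start: x ≡ 2 (mod 3).
  Combine with x ≡ 8 (mod 17); new modulus lcm = 51.
    Write x = 2 + 3·t and substitute into x ≡ 8 (mod 17): 3·t ≡ 8 − 2 = 6 (mod 17).
    The inverse of 3 mod 17 is 6 (since 3·6 = 18 = 1·17 + 1), so t ≡ 6·6 = 36 ≡ 2 (mod 17).
    Then x = 2 + 3·2 = 8, valid modulo lcm(3, 17) = 51: x ≡ 8 (mod 51).
  Combine with x ≡ 0 (mod 5); new modulus lcm = 255.
    Write x = 8 + 51·t and substitute into x ≡ 0 (mod 5): 51·t ≡ 0 − 8 = -8 (mod 5).
    Reduce coefficients mod 5: 1·t ≡ 2 (mod 5).
    So t ≡ 2 (mod 5).
    Then x = 8 + 51·2 = 110, valid modulo lcm(51, 5) = 255: x ≡ 110 (mod 255).
  Combine with x ≡ 4 (mod 16); new modulus lcm = 4080.
    Write x = 110 + 255·t and substitute into x ≡ 4 (mod 16): 255·t ≡ 4 − 110 = -106 (mod 16).
    Reduce coefficients mod 16: 15·t ≡ 6 (mod 16).
    The inverse of 15 mod 16 is 15 (since 15·15 = 225 = 14·16 + 1), so t ≡ 15·6 = 90 ≡ 10 (mod 16).
    Then x = 110 + 255·10 = 2660, valid modulo lcm(255, 16) = 4080: x ≡ 2660 (mod 4080).
Verify against each original: 2660 mod 3 = 2, 2660 mod 17 = 8, 2660 mod 5 = 0, 2660 mod 16 = 4.

x ≡ 2660 (mod 4080).


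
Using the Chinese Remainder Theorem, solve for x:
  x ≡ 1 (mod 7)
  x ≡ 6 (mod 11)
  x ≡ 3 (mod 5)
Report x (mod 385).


Moduli 7, 11, 5 are pairwise coprime; by CRT there is a unique solution modulo M = 7 · 11 · 5 = 385.
Solve pairwise, accumulating the modulus:
  Start with x ≡ 1 (mod 7).
  Combine with x ≡ 6 (mod 11): since gcd(7, 11) = 1, we get a unique residue mod 77.
    Write x = 1 + 7·t and substitute into x ≡ 6 (mod 11): 7·t ≡ 6 − 1 = 5 (mod 11).
    The inverse of 7 mod 11 is 8 (since 7·8 = 56 = 5·11 + 1), so t ≡ 8·5 = 40 ≡ 7 (mod 11).
    Then x = 1 + 7·7 = 50, valid modulo lcm(7, 11) = 77: x ≡ 50 (mod 77).
  Combine with x ≡ 3 (mod 5): since gcd(77, 5) = 1, we get a unique residue mod 385.
    Write x = 50 + 77·t and substitute into x ≡ 3 (mod 5): 77·t ≡ 3 − 50 = -47 (mod 5).
    Reduce coefficients mod 5: 2·t ≡ 3 (mod 5).
    The inverse of 2 mod 5 is 3 (since 2·3 = 6 = 1·5 + 1), so t ≡ 3·3 = 9 ≡ 4 (mod 5).
    Then x = 50 + 77·4 = 358, valid modulo lcm(77, 5) = 385: x ≡ 358 (mod 385).
Verify: 358 mod 7 = 1 ✓, 358 mod 11 = 6 ✓, 358 mod 5 = 3 ✓.

x ≡ 358 (mod 385).


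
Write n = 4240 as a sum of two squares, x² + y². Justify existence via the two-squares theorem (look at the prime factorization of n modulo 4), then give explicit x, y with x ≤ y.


Step 1: Factor n = 4240 = 2^4 · 5 · 53.
Step 2: Check the mod-4 condition on each prime factor: 2 = 2 (special); 5 ≡ 1 (mod 4), exponent 1; 53 ≡ 1 (mod 4), exponent 1.
All primes ≡ 3 (mod 4) appear to even exponent (or don't appear), so by the two-squares theorem n IS expressible as a sum of two squares.
Step 3: Build a representation. Group n = k² · m with k = 4 and m = 5 · 53 = 265 (a product of primes ≡ 1 (mod 4)); a representation of m scales to one of n via (k·x)² + (k·y)² = k²(x² + y²). Each prime p ≡ 1 (mod 4) is itself a sum of two squares; find a² by testing p − a² for a perfect square:
  5: 5 − 1² = 4 = 2² ⇒ 5 = 1² + 2².
  53: 53 − 1² = 52, 53 − 2² = 49 = 7² ⇒ 53 = 2² + 7².
  Combine using the Brahmagupta–Fibonacci identity (a² + b²)(c² + d²) = (ac − bd)² + (ad + bc)² = (ac + bd)² + (ad − bc)²:
  5 · 53 = 265: from (1² + 2²)(2² + 7²), take (1·2 − 2·7, 1·7 + 2·2) = (2 − 14, 7 + 4) = (-12, 11); dropping signs (only squares matter) gives (12, 11); check 12² + 11² = 144 + 121 = 265 ✓.
  Scale by k = 4: (4·12, 4·11) = (48, 44).
Step 4: Order so x ≤ y and verify: 44² + 48² = 1936 + 2304 = 4240 = n. ✓

n = 4240 = 44² + 48² (one valid representation with x ≤ y).


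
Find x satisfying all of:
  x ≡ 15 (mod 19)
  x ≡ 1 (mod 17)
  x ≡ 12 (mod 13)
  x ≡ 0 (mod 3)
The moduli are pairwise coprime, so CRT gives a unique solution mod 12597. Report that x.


Product of moduli M = 19 · 17 · 13 · 3 = 12597.
Merge one congruence at a time:
  Start: x ≡ 15 (mod 19).
  Combine with x ≡ 1 (mod 17); new modulus lcm = 323.
    Write x = 15 + 19·t and substitute into x ≡ 1 (mod 17): 19·t ≡ 1 − 15 = -14 (mod 17).
    Reduce coefficients mod 17: 2·t ≡ 3 (mod 17).
    The inverse of 2 mod 17 is 9 (since 2·9 = 18 = 1·17 + 1), so t ≡ 9·3 = 27 ≡ 10 (mod 17).
    Then x = 15 + 19·10 = 205, valid modulo lcm(19, 17) = 323: x ≡ 205 (mod 323).
  Combine with x ≡ 12 (mod 13); new modulus lcm = 4199.
    Write x = 205 + 323·t and substitute into x ≡ 12 (mod 13): 323·t ≡ 12 − 205 = -193 (mod 13).
    Reduce coefficients mod 13: 11·t ≡ 2 (mod 13).
    The inverse of 11 mod 13 is 6 (since 11·6 = 66 = 5·13 + 1), so t ≡ 6·2 = 12 ≡ 12 (mod 13).
    Then x = 205 + 323·12 = 4081, valid modulo lcm(323, 13) = 4199: x ≡ 4081 (mod 4199).
  Combine with x ≡ 0 (mod 3); new modulus lcm = 12597.
    Write x = 4081 + 4199·t and substitute into x ≡ 0 (mod 3): 4199·t ≡ 0 − 4081 = -4081 (mod 3).
    Reduce coefficients mod 3: 2·t ≡ 2 (mod 3).
    The inverse of 2 mod 3 is 2 (since 2·2 = 4 = 1·3 + 1), so t ≡ 2·2 = 4 ≡ 1 (mod 3).
    Then x = 4081 + 4199·1 = 8280, valid modulo lcm(4199, 3) = 12597: x ≡ 8280 (mod 12597).
Verify against each original: 8280 mod 19 = 15, 8280 mod 17 = 1, 8280 mod 13 = 12, 8280 mod 3 = 0.

x ≡ 8280 (mod 12597).


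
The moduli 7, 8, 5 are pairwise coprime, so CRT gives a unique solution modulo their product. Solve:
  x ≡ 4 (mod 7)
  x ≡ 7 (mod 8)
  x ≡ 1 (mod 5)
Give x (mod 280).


Moduli 7, 8, 5 are pairwise coprime; by CRT there is a unique solution modulo M = 7 · 8 · 5 = 280.
Solve pairwise, accumulating the modulus:
  Start with x ≡ 4 (mod 7).
  Combine with x ≡ 7 (mod 8): since gcd(7, 8) = 1, we get a unique residue mod 56.
    Write x = 4 + 7·t and substitute into x ≡ 7 (mod 8): 7·t ≡ 7 − 4 = 3 (mod 8).
    The inverse of 7 mod 8 is 7 (since 7·7 = 49 = 6·8 + 1), so t ≡ 7·3 = 21 ≡ 5 (mod 8).
    Then x = 4 + 7·5 = 39, valid modulo lcm(7, 8) = 56: x ≡ 39 (mod 56).
  Combine with x ≡ 1 (mod 5): since gcd(56, 5) = 1, we get a unique residue mod 280.
    Write x = 39 + 56·t and substitute into x ≡ 1 (mod 5): 56·t ≡ 1 − 39 = -38 (mod 5).
    Reduce coefficients mod 5: 1·t ≡ 2 (mod 5).
    So t ≡ 2 (mod 5).
    Then x = 39 + 56·2 = 151, valid modulo lcm(56, 5) = 280: x ≡ 151 (mod 280).
Verify: 151 mod 7 = 4 ✓, 151 mod 8 = 7 ✓, 151 mod 5 = 1 ✓.

x ≡ 151 (mod 280).


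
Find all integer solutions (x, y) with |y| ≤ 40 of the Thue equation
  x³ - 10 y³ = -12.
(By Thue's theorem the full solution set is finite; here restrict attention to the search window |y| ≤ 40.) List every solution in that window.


The equation is x³ - 10y³ = -12. For fixed y, x³ = 10·y³ − 12, so a solution requires the RHS to be a perfect cube.
Strategy: iterate y from -40 to 40, compute RHS = 10·y³ − 12, and check whether it is a (positive or negative) perfect cube.
Check small values of y:
  y = 0: RHS = -12 is not a perfect cube.
  y = 1: RHS = -2 is not a perfect cube.
  y = -1: RHS = -22 is not a perfect cube.
  y = 2: RHS = 68 is not a perfect cube.
  y = -2: RHS = -92 is not a perfect cube.
  y = 3: RHS = 258 is not a perfect cube.
  y = -3: RHS = -282 is not a perfect cube.
Continuing the search up to |y| = 40 finds no solutions either.
No (x, y) in the scanned range satisfies the equation.

No integer solutions with |y| ≤ 40.


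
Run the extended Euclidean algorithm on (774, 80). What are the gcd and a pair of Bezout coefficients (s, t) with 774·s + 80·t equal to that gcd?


Euclidean algorithm on (774, 80) — divide until remainder is 0:
  774 = 9 · 80 + 54
  80 = 1 · 54 + 26
  54 = 2 · 26 + 2
  26 = 13 · 2 + 0
gcd(774, 80) = 2.
Track Bezout coefficients alongside the remainders: start with r₀ = 774 = a·1 + b·0 (s = 1, t = 0) and r₁ = 80 = a·0 + b·1 (s = 0, t = 1); each new remainder r_{k+1} = r_{k-1} − q_k·r_k inherits s_{k+1} = s_{k-1} − q_k·s_k, t_{k+1} = t_{k-1} − q_k·t_k, so r_k = a·s_k + b·t_k at every step:
  q = 9: r = 54, s = 1 − 9·0 = 1, t = 0 − 9·1 = -9  (check: 774·1 + 80·(-9) = 54)
  q = 1: r = 26, s = 0 − 1·1 = -1, t = 1 − 1·(-9) = 10  (check: 774·(-1) + 80·10 = 26)
  q = 2: r = 2, s = 1 − 2·(-1) = 3, t = -9 − 2·10 = -29  (check: 774·3 + 80·(-29) = 2)
The row with r = 2 (the gcd) gives the Bezout coefficients s = 3, t = -29.
Result: 774 · (3) + 80 · (-29) = 2.

gcd(774, 80) = 2; s = 3, t = -29 (check: 774·3 + 80·(-29) = 2).


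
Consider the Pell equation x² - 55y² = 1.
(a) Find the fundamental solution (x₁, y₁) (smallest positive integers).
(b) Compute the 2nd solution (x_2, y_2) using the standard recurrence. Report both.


Step 1: Find the fundamental solution (x₁, y₁) of x² - 55y² = 1.
  Expand √55 as a continued fraction. a₀ = ⌊√55⌋ = 7; iterate m_{k+1} = d_k·a_k − m_k, d_{k+1} = (55 − m_{k+1}²)/d_k, a_{k+1} = ⌊(a₀ + m_{k+1})/d_{k+1}⌋ (starting m₀ = 0, d₀ = 1), with convergents p_k = a_k·p_{k-1} + p_{k-2}, q_k = a_k·q_{k-1} + q_{k-2} (p₋₁ = 1, q₋₁ = 0):
  k = 0: a₀ = 7; p₀/q₀ = 7/1; p₀² − 55·q₀² = 49 − 55 = -6.
  k = 1: m = 7, d = 6, a = ⌊(7 + 7)/6⌋ = 2; p/q = (2·7 + 1)/(2·1 + 0) = 15/2; p² − 55·q² = 225 − 220 = 5.
  k = 2: m = 5, d = 5, a = ⌊(7 + 5)/5⌋ = 2; p/q = (2·15 + 7)/(2·2 + 1) = 37/5; p² − 55·q² = 1369 − 1375 = -6.
  k = 3: m = 5, d = 6, a = ⌊(7 + 5)/6⌋ = 2; p/q = (2·37 + 15)/(2·5 + 2) = 89/12; p² − 55·q² = 7921 − 7920 = 1.
  The first convergent with p² − 55·q² = 1 gives the fundamental solution (x₁, y₁) = (89, 12).
Step 2: Apply the recurrence (x_{n+1}, y_{n+1}) = (x₁x_n + 55y₁y_n, x₁y_n + y₁x_n) repeatedly.
  From (x_1, y_1) = (89, 12): x_2 = 89·89 + 55·12·12 = 15841; y_2 = 89·12 + 12·89 = 2136.
Step 3: Verify x_2² - 55·y_2² = 250937281 - 250937280 = 1 (should be 1). ✓

(x_1, y_1) = (89, 12); (x_2, y_2) = (15841, 2136).
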